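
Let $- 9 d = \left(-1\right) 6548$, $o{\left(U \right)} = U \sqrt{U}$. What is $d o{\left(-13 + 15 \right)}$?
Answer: $\frac{13096 \sqrt{2}}{9} \approx 2057.8$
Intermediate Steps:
$o{\left(U \right)} = U^{\frac{3}{2}}$
$d = \frac{6548}{9}$ ($d = - \frac{\left(-1\right) 6548}{9} = \left(- \frac{1}{9}\right) \left(-6548\right) = \frac{6548}{9} \approx 727.56$)
$d o{\left(-13 + 15 \right)} = \frac{6548 \left(-13 + 15\right)^{\frac{3}{2}}}{9} = \frac{6548 \cdot 2^{\frac{3}{2}}}{9} = \frac{6548 \cdot 2 \sqrt{2}}{9} = \frac{13096 \sqrt{2}}{9}$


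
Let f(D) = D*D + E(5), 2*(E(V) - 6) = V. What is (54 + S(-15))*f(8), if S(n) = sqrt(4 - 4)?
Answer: 3915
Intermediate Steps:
S(n) = 0 (S(n) = sqrt(0) = 0)
E(V) = 6 + V/2
f(D) = 17/2 + D**2 (f(D) = D*D + (6 + (1/2)*5) = D**2 + (6 + 5/2) = D**2 + 17/2 = 17/2 + D**2)
(54 + S(-15))*f(8) = (54 + 0)*(17/2 + 8**2) = 54*(17/2 + 64) = 54*(145/2) = 3915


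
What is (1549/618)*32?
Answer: 24784/309 ≈ 80.207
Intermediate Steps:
(1549/618)*32 = 24784/309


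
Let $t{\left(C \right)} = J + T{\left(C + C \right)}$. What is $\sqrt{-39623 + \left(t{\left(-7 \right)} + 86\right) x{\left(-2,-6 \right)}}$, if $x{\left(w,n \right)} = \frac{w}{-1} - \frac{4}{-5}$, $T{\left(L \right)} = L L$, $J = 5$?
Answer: $\frac{i \sqrt{970485}}{5} \approx 197.03 i$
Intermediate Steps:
$T{\left(L \right)} = L^{2}$
$t{\left(C \right)} = 5 + 4 C^{2}$ ($t{\left(C \right)} = 5 + \left(C + C\right)^{2} = 5 + \left(2 C\right)^{2} = 5 + 4 C^{2}$)
$x{\left(w,n \right)} = \frac{4}{5} - w$ ($x{\left(w,n \right)} = w \left(-1\right) - - \frac{4}{5} = - w + \frac{4}{5} = \frac{4}{5} - w$)
$\sqrt{-39623 + \left(t{\left(-7 \right)} + 86\right) x{\left(-2,-6 \right)}} = \sqrt{-39623 + \left(\left(5 + 4 \left(-7\right)^{2}\right) + 86\right) \left(\frac{4}{5} - -2\right)} = \sqrt{-39623 + \left(\left(5 + 4 \cdot 49\right) + 86\right) \left(\frac{4}{5} + 2\right)} = \sqrt{-39623 + \left(\left(5 + 196\right) + 86\right) \frac{14}{5}} = \sqrt{-39623 + \left(201 + 86\right) \frac{14}{5}} = \sqrt{-39623 + 287 \cdot \frac{14}{5}} = \sqrt{-39623 + \frac{4018}{5}} = \sqrt{- \frac{194097}{5}} = \frac{i \sqrt{970485}}{5}$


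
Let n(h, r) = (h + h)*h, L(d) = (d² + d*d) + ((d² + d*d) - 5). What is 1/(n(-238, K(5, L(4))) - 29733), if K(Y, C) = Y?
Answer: 1/83555 ≈ 1.1968e-5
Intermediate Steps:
L(d) = -5 + 4*d² (L(d) = (d² + d²) + ((d² + d²) - 5) = 2*d² + (2*d² - 5) = 2*d² + (-5 + 2*d²) = -5 + 4*d²)
n(h, r) = 2*h² (n(h, r) = (2*h)*h = 2*h²)
1/(n(-238, K(5, L(4))) - 29733) = 1/(2*(-238)² - 29733) = 1/(2*56644 - 29733) = 1/(113288 - 29733) = 1/83555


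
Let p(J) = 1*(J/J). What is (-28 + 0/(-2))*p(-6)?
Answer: -28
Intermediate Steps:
p(J) = 1 (p(J) = 1*1 = 1)
(-28 + 0/(-2))*p(-6) = (-28 + 0/(-2))*1 = (-28 + 0*(-½))*1 = (-28 + 0)*1 = -28*1 = -28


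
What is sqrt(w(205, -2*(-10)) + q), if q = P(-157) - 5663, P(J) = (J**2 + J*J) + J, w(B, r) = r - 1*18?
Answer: 2*sqrt(10870) ≈ 208.52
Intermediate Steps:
w(B, r) = -18 + r (w(B, r) = r - 18 = -18 + r)
P(J) = J + 2*J**2 (P(J) = (J**2 + J**2) + J = 2*J**2 + J = J + 2*J**2)
q = 43478 (q = -157*(1 + 2*(-157)) - 5663 = -157*(1 - 314) - 5663 = -157*(-313) - 5663 = 49141 - 5663 = 43478)
sqrt(w(205, -2*(-10)) + q) = sqrt((-18 - 2*(-10)) + 43478) = sqrt((-18 + 20) + 43478) = sqrt(2 + 43478) = sqrt(43480) = 2*sqrt(10870)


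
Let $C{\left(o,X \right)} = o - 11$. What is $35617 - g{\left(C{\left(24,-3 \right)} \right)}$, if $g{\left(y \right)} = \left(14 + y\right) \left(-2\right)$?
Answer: $35671$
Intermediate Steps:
$C{\left(o,X \right)} = -11 + o$
$g{\left(y \right)} = -28 - 2 y$
$35617 - g{\left(C{\left(24,-3 \right)} \right)} = 35617 - \left(-28 - 2 \left(-11 + 24\right)\right) = 35617 - \left(-28 - 26\right) = 35617 - -54 = 35617 + 54 = 35671$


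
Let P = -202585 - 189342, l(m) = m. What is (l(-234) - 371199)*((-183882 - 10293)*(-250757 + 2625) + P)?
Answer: -17895879349944909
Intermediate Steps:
P = -391927
(l(-234) - 371199)*((-183882 - 10293)*(-250757 + 2625) + P) = (-234 - 371199)*((-183882 - 10293)*(-250757 + 2625) - 391927) = -371433*(-194175*(-248132) - 391927) = -371433*(48181031100 - 391927) = -371433*48180639173 = -17895879349944909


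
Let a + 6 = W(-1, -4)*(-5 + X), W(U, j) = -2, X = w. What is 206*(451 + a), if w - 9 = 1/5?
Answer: 449698/5 ≈ 89940.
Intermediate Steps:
w = 46/5 (w = 9 + 1/5 = 9 + ⅕ = 46/5 ≈ 9.2000)
X = 46/5 ≈ 9.2000
a = -72/5 (a = -6 - 2*(-5 + 46/5) = -6 - 2*21/5 = -6 - 42/5 = -72/5 ≈ -14.400)
206*(451 + a) = 206*(451 - 72/5) = 206*(2183/5) = 449698/5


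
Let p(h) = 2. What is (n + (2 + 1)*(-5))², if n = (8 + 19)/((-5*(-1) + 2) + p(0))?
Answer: 144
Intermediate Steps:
n = 3 (n = (8 + 19)/((-5*(-1) + 2) + 2) = 27/((5 + 2) + 2) = 27/(7 + 2) = 27/9 = 27*(⅑) = 3)
(n + (2 + 1)*(-5))² = (3 + (2 + 1)*(-5))² = (3 + 3*(-5))² = (3 - 15)² = (-12)² = 144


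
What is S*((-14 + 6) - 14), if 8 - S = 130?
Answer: 2684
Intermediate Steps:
S = -122 (S = 8 - 1*130 = 8 - 130 = -122)
S*((-14 + 6) - 14) = -122*((-14 + 6) - 14) = -122*(-8 - 14) = -122*(-22) = 2684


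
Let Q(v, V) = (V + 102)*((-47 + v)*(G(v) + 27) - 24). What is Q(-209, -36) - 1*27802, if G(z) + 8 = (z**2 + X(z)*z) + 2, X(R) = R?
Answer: -1476452554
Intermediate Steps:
G(z) = -6 + 2*z**2 (G(z) = -8 + ((z**2 + z*z) + 2) = -8 + ((z**2 + z**2) + 2) = -8 + (2*z**2 + 2) = -8 + (2 + 2*z**2) = -6 + 2*z**2)
Q(v, V) = (-24 + (-47 + v)*(21 + 2*v**2))*(102 + V) (Q(v, V) = (V + 102)*((-47 + v)*((-6 + 2*v**2) + 27) - 24) = (102 + V)*((-47 + v)*(21 + 2*v**2) - 24) = (102 + V)*(-24 + (-47 + v)*(21 + 2*v**2)) = (-24 + (-47 + v)*(21 + 2*v**2))*(102 + V))
Q(-209, -36) - 1*27802 = (-103122 - 9588*(-209)**2 - 1011*(-36) + 204*(-209)**3 + 2142*(-209) - 94*(-36)*(-209)**2 + 2*(-36)*(-209)**3 + 21*(-36)*(-209)) - 1*27802 = (-103122 - 9588*43681 + 36396 + 204*(-9129329) - 447678 - 94*(-36)*43681 + 2*(-36)*(-9129329) + 158004) - 27802 = (-103122 - 418813428 + 36396 - 1862383116 - 447678 + 147816504 + 657311688 + 158004) - 27802 = -1476424752 - 27802 = -1476452554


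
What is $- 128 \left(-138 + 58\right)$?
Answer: $10240$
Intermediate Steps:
$- 128 \left(-138 + 58\right) = \left(-128\right) \left(-80\right) = 10240$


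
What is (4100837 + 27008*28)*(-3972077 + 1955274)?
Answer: -9795735195983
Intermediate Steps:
(4100837 + 27008*28)*(-3972077 + 1955274) = (4100837 + 756224)*(-2016803) = 4857061*(-2016803) = -9795735195983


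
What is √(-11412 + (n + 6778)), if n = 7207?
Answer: √2573 ≈ 50.725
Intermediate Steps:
√(-11412 + (n + 6778)) = √(-11412 + (7207 + 6778)) = √(-11412 + 13985) = √2573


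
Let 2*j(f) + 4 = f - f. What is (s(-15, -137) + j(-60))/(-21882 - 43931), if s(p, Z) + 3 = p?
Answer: 20/65813 ≈ 0.00030389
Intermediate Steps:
s(p, Z) = -3 + p
j(f) = -2 (j(f) = -2 + (f - f)/2 = -2 + (½)*0 = -2 + 0 = -2)
(s(-15, -137) + j(-60))/(-21882 - 43931) = ((-3 - 15) - 2)/(-21882 - 43931) = (-18 - 2)/(-65813) = -20*(-1/65813) = 20/65813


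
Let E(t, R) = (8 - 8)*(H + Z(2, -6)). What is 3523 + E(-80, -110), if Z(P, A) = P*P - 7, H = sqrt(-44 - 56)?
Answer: 3523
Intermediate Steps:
H = 10*I (H = sqrt(-100) = 10*I ≈ 10.0*I)
Z(P, A) = -7 + P**2 (Z(P, A) = P**2 - 7 = -7 + P**2)
E(t, R) = 0 (E(t, R) = (8 - 8)*(10*I + (-7 + 2**2)) = 0*(10*I + (-7 + 4)) = 0*(10*I - 3) = 0*(-3 + 10*I) = 0)
3523 + E(-80, -110) = 3523 + 0 = 3523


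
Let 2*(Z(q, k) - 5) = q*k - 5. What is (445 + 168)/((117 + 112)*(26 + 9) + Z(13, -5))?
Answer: 613/7985 ≈ 0.076769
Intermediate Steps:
Z(q, k) = 5/2 + k*q/2 (Z(q, k) = 5 + (q*k - 5)/2 = 5 + (k*q - 5)/2 = 5 + (-5 + k*q)/2 = 5 + (-5/2 + k*q/2) = 5/2 + k*q/2)
(445 + 168)/((117 + 112)*(26 + 9) + Z(13, -5)) = (445 + 168)/((117 + 112)*(26 + 9) + (5/2 + (½)*(-5)*13)) = 613/(229*35 + (5/2 - 65/2)) = 613/(8015 - 30) = 613/7985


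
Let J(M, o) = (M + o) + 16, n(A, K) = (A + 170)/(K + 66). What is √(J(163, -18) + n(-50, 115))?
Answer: √5296241/181 ≈ 12.715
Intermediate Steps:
n(A, K) = (170 + A)/(66 + K)
J(M, o) = 16 + M + o
√(J(163, -18) + n(-50, 115)) = √((16 + 163 - 18) + (170 - 50)/(66 + 115)) = √(161 + 120/181) = √(29261/181) = √5296241/181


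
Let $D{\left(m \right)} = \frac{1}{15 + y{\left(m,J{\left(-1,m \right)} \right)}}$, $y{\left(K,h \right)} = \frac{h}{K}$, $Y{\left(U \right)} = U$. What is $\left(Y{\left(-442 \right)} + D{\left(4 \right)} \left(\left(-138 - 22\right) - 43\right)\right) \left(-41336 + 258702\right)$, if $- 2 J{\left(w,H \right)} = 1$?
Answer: $- \frac{1683717036}{17} \approx -9.9042 \cdot 10^{7}$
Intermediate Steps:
$J{\left(w,H \right)} = - \frac{1}{2}$ ($J{\left(w,H \right)} = \left(- \frac{1}{2}\right) 1 = - \frac{1}{2}$)
$D{\left(m \right)} = \frac{1}{15 - \frac{1}{2 m}}$
$\left(Y{\left(-442 \right)} + D{\left(4 \right)} \left(\left(-138 - 22\right) - 43\right)\right) \left(-41336 + 258702\right) = \left(-442 + 2 \cdot 4 \frac{1}{-1 + 30 \cdot 4} \left(\left(-138 - 22\right) - 43\right)\right) \left(-41336 + 258702\right) = \left(-442 + 2 \cdot 4 \frac{1}{-1 + 120} \left(\left(-138 - 22\right) - 43\right)\right) 217366 = \left(-442 + 2 \cdot 4 \cdot \frac{1}{119} \left(-160 - 43\right)\right) 217366 = \left(-442 + 2 \cdot 4 \cdot \frac{1}{119} \left(-203\right)\right) 217366 = \left(-442 + \frac{8}{119} \left(-203\right)\right) 217366 = \left(-442 - \frac{232}{17}\right) 217366 = \left(- \frac{7746}{17}\right) 217366 = - \frac{1683717036}{17}$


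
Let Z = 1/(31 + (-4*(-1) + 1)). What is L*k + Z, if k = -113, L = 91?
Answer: -370187/36 ≈ -10283.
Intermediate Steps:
Z = 1/36 (Z = 1/(31 + (4 + 1)) = 1/(31 + 5) = 1/36 ≈ 0.027778)
L*k + Z = 91*(-113) + 1/36 = -10283 + 1/36 = -370187/36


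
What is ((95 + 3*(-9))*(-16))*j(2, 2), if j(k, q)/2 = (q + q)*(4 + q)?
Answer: -52224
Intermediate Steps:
j(k, q) = 4*q*(4 + q) (j(k, q) = 2*((q + q)*(4 + q)) = 2*((2*q)*(4 + q)) = 2*(2*q*(4 + q)) = 4*q*(4 + q))
((95 + 3*(-9))*(-16))*j(2, 2) = ((95 + 3*(-9))*(-16))*(4*2*(4 + 2)) = ((95 - 27)*(-16))*(4*2*6) = (68*(-16))*48 = -1088*48 = -52224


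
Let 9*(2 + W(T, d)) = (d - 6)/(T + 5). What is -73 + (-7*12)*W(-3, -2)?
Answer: 397/3 ≈ 132.33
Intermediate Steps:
W(T, d) = -2 + (-6 + d)/(9*(5 + T)) (W(T, d) = -2 + ((d - 6)/(T + 5))/9 = -2 + ((-6 + d)/(5 + T))/9 = -2 + (-6 + d)/(9*(5 + T)))
-73 + (-7*12)*W(-3, -2) = -73 + (-7*12)*((-96 - 2 - 18*(-3))/(9*(5 - 3))) = -73 - 28*(-96 - 2 + 54)/(3*2) = -73 - 28*(-44)/(3*2) = -73 - 84*(-22/9) = -73 + 616/3 = 397/3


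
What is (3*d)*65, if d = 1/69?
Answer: 65/23 ≈ 2.8261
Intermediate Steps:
d = 1/69 ≈ 0.014493
(3*d)*65 = (3*(1/69))*65 = (1/23)*65 = 65/23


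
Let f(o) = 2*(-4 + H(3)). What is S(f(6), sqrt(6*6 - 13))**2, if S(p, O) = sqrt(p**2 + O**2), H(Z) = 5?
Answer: 27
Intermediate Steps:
f(o) = 2 (f(o) = 2*(-4 + 5) = 2*1 = 2)
S(p, O) = sqrt(O**2 + p**2)
S(f(6), sqrt(6*6 - 13))**2 = (sqrt((sqrt(6*6 - 13))**2 + 2**2))**2 = (sqrt((sqrt(36 - 13))**2 + 4))**2 = (sqrt((sqrt(23))**2 + 4))**2 = (sqrt(23 + 4))**2 = (sqrt(27))**2 = (3*sqrt(3))**2 = 27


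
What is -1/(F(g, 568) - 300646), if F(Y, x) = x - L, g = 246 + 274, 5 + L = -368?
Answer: 1/299705 ≈ 3.3366e-6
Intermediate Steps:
L = -373 (L = -5 - 368 = -373)
g = 520
F(Y, x) = 373 + x (F(Y, x) = x - 1*(-373) = x + 373 = 373 + x)
-1/(F(g, 568) - 300646) = -1/((373 + 568) - 300646) = -1/(941 - 300646) = -1/(-299705) = -1*(-1/299705) = 1/299705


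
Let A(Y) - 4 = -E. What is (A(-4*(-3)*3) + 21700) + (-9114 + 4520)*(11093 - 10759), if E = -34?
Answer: -1512658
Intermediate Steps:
A(Y) = 38 (A(Y) = 4 - 1*(-34) = 4 + 34 = 38)
(A(-4*(-3)*3) + 21700) + (-9114 + 4520)*(11093 - 10759) = (38 + 21700) + (-9114 + 4520)*(11093 - 10759) = 21738 - 4594*334 = 21738 - 1534396 = -1512658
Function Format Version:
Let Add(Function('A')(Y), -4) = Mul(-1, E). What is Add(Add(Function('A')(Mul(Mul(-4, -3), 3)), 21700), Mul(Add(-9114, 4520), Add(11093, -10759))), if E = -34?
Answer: -1512658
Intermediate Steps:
Function('A')(Y) = 38 (Function('A')(Y) = Add(4, Mul(-1, -34)) = Add(4, 34) = 38)
Add(Add(Function('A')(Mul(Mul(-4, -3), 3)), 21700), Mul(Add(-9114, 4520), Add(11093, -10759))) = Add(Add(38, 21700), Mul(Add(-9114, 4520), Add(11093, -10759))) = Add(21738, Mul(-4594, 334)) = Add(21738, -1534396) = -1512658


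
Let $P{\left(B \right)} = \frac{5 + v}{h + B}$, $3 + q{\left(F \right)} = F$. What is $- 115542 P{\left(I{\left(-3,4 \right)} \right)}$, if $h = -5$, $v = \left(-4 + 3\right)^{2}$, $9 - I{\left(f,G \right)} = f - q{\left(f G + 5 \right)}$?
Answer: $231084$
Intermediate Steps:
$q{\left(F \right)} = -3 + F$
$I{\left(f,G \right)} = 11 - f + G f$ ($I{\left(f,G \right)} = 9 - \left(f - \left(-3 + \left(f G + 5\right)\right)\right) = 9 - \left(f - \left(-3 + \left(G f + 5\right)\right)\right) = 9 - \left(f - \left(-3 + \left(5 + G f\right)\right)\right) = 9 - \left(f - \left(2 + G f\right)\right) = 9 - \left(-2 + f - G f\right) = 9 + \left(2 - f + G f\right) = 11 - f + G f$)
$v = 1$ ($v = \left(-1\right)^{2} = 1$)
$P{\left(B \right)} = \frac{6}{-5 + B}$ ($P{\left(B \right)} = \frac{5 + 1}{-5 + B} = \frac{6}{-5 + B}$)
$- 115542 P{\left(I{\left(-3,4 \right)} \right)} = - 115542 \frac{6}{-5 + \left(11 - -3 + 4 \left(-3\right)\right)} = - 115542 \frac{6}{-5 + \left(11 + 3 - 12\right)} = - 115542 \frac{6}{-5 + 2} = - 115542 \frac{6}{-3} = - 115542 \cdot 6 \left(- \frac{1}{3}\right) = \left(-115542\right) \left(-2\right) = 231084$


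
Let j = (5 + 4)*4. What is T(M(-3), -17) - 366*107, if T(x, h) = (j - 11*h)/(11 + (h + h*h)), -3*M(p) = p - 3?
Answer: -11082623/283 ≈ -39161.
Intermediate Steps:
M(p) = 1 - p/3 (M(p) = -(p - 3)/3 = -(-3 + p)/3 = 1 - p/3)
j = 36 (j = 9*4 = 36)
T(x, h) = (36 - 11*h)/(11 + h + h²) (T(x, h) = (36 - 11*h)/(11 + (h + h*h)) = (36 - 11*h)/(11 + (h + h²)) = (36 - 11*h)/(11 + h + h²))
T(M(-3), -17) - 366*107 = (36 - 11*(-17))/(11 - 17 + (-17)²) - 366*107 = (36 + 187)/(11 - 17 + 289) - 39162 = 223/283 - 39162 = -11082623/283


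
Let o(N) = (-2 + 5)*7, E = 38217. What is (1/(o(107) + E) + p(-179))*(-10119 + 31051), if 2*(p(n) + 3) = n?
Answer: -37018388524/19119 ≈ -1.9362e+6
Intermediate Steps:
o(N) = 21 (o(N) = 3*7 = 21)
p(n) = -3 + n/2
(1/(o(107) + E) + p(-179))*(-10119 + 31051) = (1/(21 + 38217) + (-3 + (1/2)*(-179)))*(-10119 + 31051) = (1/38238 + (-3 - 179/2))*20932 = (1/38238 - 185/2)*20932 = -1768507/19119*20932 = -37018388524/19119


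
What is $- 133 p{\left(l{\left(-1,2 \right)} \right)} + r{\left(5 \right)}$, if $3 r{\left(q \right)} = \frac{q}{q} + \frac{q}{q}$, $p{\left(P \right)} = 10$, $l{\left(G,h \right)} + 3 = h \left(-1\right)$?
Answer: $- \frac{3988}{3} \approx -1329.3$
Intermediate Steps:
$l{\left(G,h \right)} = -3 - h$ ($l{\left(G,h \right)} = -3 + h \left(-1\right) = -3 - h$)
$r{\left(q \right)} = \frac{2}{3}$ ($r{\left(q \right)} = \frac{\frac{q}{q} + \frac{q}{q}}{3} = \frac{1 + 1}{3} = \frac{1}{3} \cdot 2 = \frac{2}{3}$)
$- 133 p{\left(l{\left(-1,2 \right)} \right)} + r{\left(5 \right)} = \left(-133\right) 10 + \frac{2}{3} = -1330 + \frac{2}{3} = - \frac{3988}{3}$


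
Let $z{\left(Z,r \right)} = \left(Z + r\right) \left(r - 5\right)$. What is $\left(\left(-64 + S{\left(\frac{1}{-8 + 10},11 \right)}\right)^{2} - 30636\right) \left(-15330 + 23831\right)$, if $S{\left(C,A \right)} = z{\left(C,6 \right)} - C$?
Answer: $-231839272$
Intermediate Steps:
$z{\left(Z,r \right)} = \left(-5 + r\right) \left(Z + r\right)$ ($z{\left(Z,r \right)} = \left(Z + r\right) \left(-5 + r\right) = \left(-5 + r\right) \left(Z + r\right)$)
$S{\left(C,A \right)} = 6$ ($S{\left(C,A \right)} = \left(6^{2} - 5 C - 30 + C 6\right) - C = \left(36 - 5 C - 30 + 6 C\right) - C = \left(6 + C\right) - C = 6$)
$\left(\left(-64 + S{\left(\frac{1}{-8 + 10},11 \right)}\right)^{2} - 30636\right) \left(-15330 + 23831\right) = \left(\left(-64 + 6\right)^{2} - 30636\right) \left(-15330 + 23831\right) = \left(\left(-58\right)^{2} - 30636\right) 8501 = \left(3364 - 30636\right) 8501 = \left(-27272\right) 8501 = -231839272$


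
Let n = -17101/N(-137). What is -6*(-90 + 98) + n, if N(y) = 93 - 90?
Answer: -17245/3 ≈ -5748.3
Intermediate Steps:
N(y) = 3
n = -17101/3 ≈ -5700.3
-6*(-90 + 98) + n = -6*(-90 + 98) - 17101/3 = -6*8 - 17101/3 = -48 - 17101/3 = -17245/3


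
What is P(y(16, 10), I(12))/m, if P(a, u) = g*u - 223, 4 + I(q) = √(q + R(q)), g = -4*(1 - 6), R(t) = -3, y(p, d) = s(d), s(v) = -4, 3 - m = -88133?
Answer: -243/88136 ≈ -0.0027571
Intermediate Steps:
m = 88136 (m = 3 - 1*(-88133) = 3 + 88133 = 88136)
y(p, d) = -4
g = 20 (g = -4*(-5) = 20)
I(q) = -4 + √(-3 + q) (I(q) = -4 + √(q - 3) = -4 + √(-3 + q))
P(a, u) = -223 + 20*u (P(a, u) = 20*u - 223 = -223 + 20*u)
P(y(16, 10), I(12))/m = (-223 + 20*(-4 + √(-3 + 12)))/88136 = (-223 + 20*(-4 + √9))*(1/88136) = (-223 + 20*(-4 + 3))*(1/88136) = (-223 + 20*(-1))*(1/88136) = (-223 - 20)*(1/88136) = -243*1/88136 = -243/88136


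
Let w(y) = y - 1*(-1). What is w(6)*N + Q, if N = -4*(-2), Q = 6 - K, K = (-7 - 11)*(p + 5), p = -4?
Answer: 80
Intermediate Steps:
K = -18 (K = (-7 - 11)*(-4 + 5) = -18*1 = -18)
w(y) = 1 + y (w(y) = y + 1 = 1 + y)
Q = 24 (Q = 6 - 1*(-18) = 6 + 18 = 24)
N = 8 (N = -1*(-8) = 8)
w(6)*N + Q = (1 + 6)*8 + 24 = 7*8 + 24 = 56 + 24 = 80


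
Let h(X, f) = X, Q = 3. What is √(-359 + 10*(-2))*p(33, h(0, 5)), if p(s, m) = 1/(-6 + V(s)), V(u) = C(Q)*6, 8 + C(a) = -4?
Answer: -I*√379/78 ≈ -0.24959*I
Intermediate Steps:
C(a) = -12 (C(a) = -8 - 4 = -12)
V(u) = -72 (V(u) = -12*6 = -72)
p(s, m) = -1/78 (p(s, m) = 1/(-6 - 72) = 1/(-78) = -1/78)
√(-359 + 10*(-2))*p(33, h(0, 5)) = √(-359 + 10*(-2))*(-1/78) = √(-359 - 20)*(-1/78) = √(-379)*(-1/78) = (I*√379)*(-1/78) = -I*√379/78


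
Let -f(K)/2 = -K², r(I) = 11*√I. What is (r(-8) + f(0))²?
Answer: -968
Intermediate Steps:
f(K) = 2*K² (f(K) = -(-2)*K² = 2*K²)
(r(-8) + f(0))² = (11*√(-8) + 2*0²)² = (11*(2*I*√2) + 2*0)² = (22*I*√2 + 0)² = (22*I*√2)² = -968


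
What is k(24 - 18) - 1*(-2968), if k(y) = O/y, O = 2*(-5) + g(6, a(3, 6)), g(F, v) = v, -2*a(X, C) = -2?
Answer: 5933/2 ≈ 2966.5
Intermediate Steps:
a(X, C) = 1 (a(X, C) = -1/2*(-2) = 1)
O = -9 (O = 2*(-5) + 1 = -10 + 1 = -9)
k(y) = -9/y
k(24 - 18) - 1*(-2968) = -9/(24 - 18) - 1*(-2968) = -9/6 + 2968 = -9*1/6 + 2968 = -3/2 + 2968 = 5933/2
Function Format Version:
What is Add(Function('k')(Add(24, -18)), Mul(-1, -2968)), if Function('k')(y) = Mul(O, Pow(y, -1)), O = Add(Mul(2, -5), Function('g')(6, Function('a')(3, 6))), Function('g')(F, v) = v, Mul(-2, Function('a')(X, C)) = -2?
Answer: Rational(5933, 2) ≈ 2966.5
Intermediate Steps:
Function('a')(X, C) = 1 (Function('a')(X, C) = Mul(Rational(-1, 2), -2) = 1)
O = -9 (O = Add(Mul(2, -5), 1) = Add(-10, 1) = -9)
Function('k')(y) = Mul(-9, Pow(y, -1))
Add(Function('k')(Add(24, -18)), Mul(-1, -2968)) = Add(Mul(-9, Pow(Add(24, -18), -1)), Mul(-1, -2968)) = Add(Mul(-9, Pow(6, -1)), 2968) = Add(Mul(-9, Rational(1, 6)), 2968) = Add(Rational(-3, 2), 2968) = Rational(5933, 2)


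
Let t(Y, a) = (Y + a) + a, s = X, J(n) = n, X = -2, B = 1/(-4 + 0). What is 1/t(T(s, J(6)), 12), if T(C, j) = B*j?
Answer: 2/45 ≈ 0.044444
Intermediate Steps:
B = -¼ (B = 1/(-4) = -¼ ≈ -0.25000)
s = -2
T(C, j) = -j/4
t(Y, a) = Y + 2*a
1/t(T(s, J(6)), 12) = 1/(-¼*6 + 2*12) = 1/(-3/2 + 24) = 1/(45/2) = 2/45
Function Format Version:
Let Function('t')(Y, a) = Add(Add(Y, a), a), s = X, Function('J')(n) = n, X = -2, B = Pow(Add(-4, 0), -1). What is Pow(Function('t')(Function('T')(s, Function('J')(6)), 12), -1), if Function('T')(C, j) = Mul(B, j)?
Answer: Rational(2, 45) ≈ 0.044444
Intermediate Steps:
B = Rational(-1, 4) (B = Pow(-4, -1) = Rational(-1, 4) ≈ -0.25000)
s = -2
Function('T')(C, j) = Mul(Rational(-1, 4), j)
Function('t')(Y, a) = Add(Y, Mul(2, a))
Pow(Function('t')(Function('T')(s, Function('J')(6)), 12), -1) = Pow(Add(Mul(Rational(-1, 4), 6), Mul(2, 12)), -1) = Pow(Add(Rational(-3, 2), 24), -1) = Pow(Rational(45, 2), -1) = Rational(2, 45)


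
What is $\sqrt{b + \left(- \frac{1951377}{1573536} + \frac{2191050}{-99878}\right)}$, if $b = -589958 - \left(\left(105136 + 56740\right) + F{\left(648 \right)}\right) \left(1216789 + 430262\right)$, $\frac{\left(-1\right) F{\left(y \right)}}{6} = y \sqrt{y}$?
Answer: $\frac{\sqrt{-11433021762641046768684099094474 + 4942837878929597628449427326976 \sqrt{2}}}{6548401192} \approx 3.2188 \cdot 10^{5} i$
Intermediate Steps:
$F{\left(y \right)} = - 6 y^{\frac{3}{2}}$ ($F{\left(y \right)} = - 6 y \sqrt{y} = - 6 y^{\frac{3}{2}}$)
$b = -266618617634 + 115267217184 \sqrt{2}$ ($b = -589958 - \left(\left(105136 + 56740\right) - 6 \cdot 648^{\frac{3}{2}}\right) \left(1216789 + 430262\right) = -589958 - \left(161876 - 6 \cdot 11664 \sqrt{2}\right) 1647051 = -589958 - \left(161876 - 69984 \sqrt{2}\right) 1647051 = -589958 - \left(266618027676 - 115267217184 \sqrt{2}\right) = -266618617634 + 115267217184 \sqrt{2} \approx -1.0361 \cdot 10^{11}$)
$\sqrt{b + \left(- \frac{1951377}{1573536} + \frac{2191050}{-99878}\right)} = \sqrt{\left(-266618617634 + 115267217184 \sqrt{2}\right) + \left(- \frac{1951377}{1573536} + \frac{2191050}{-99878}\right)} = \sqrt{\left(-266618617634 + 115267217184 \sqrt{2}\right) + \left(\left(-1951377\right) \frac{1}{1573536} + 2191050 \left(- \frac{1}{99878}\right)\right)} = \sqrt{\left(-266618617634 + 115267217184 \sqrt{2}\right) - \frac{607099280801}{26193604768}} = \sqrt{- \frac{6983702694702610559713}{26193604768} + 115267217184 \sqrt{2}}$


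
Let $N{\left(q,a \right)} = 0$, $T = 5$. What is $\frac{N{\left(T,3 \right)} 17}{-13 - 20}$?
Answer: $0$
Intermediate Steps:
$\frac{N{\left(T,3 \right)} 17}{-13 - 20} = \frac{0 \cdot 17}{-13 - 20} = \frac{0}{-33} = 0 \left(- \frac{1}{33}\right) = 0$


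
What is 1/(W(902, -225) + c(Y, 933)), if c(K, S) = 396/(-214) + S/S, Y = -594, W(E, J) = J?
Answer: -107/24166 ≈ -0.0044277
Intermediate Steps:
c(K, S) = -91/107 (c(K, S) = 396*(-1/214) + 1 = -198/107 + 1 = -91/107)
1/(W(902, -225) + c(Y, 933)) = 1/(-225 - 91/107) = 1/(-24166/107) = -107/24166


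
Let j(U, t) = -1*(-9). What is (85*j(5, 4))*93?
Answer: 71145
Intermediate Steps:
j(U, t) = 9
(85*j(5, 4))*93 = (85*9)*93 = 765*93 = 71145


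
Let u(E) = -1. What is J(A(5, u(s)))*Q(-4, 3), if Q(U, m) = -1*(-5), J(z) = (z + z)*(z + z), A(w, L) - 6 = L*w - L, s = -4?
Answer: 80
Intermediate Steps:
A(w, L) = 6 - L + L*w (A(w, L) = 6 + (L*w - L) = 6 + (-L + L*w) = 6 - L + L*w)
J(z) = 4*z² (J(z) = (2*z)*(2*z) = 4*z²)
Q(U, m) = 5
J(A(5, u(s)))*Q(-4, 3) = (4*(6 - 1*(-1) - 1*5)²)*5 = (4*(6 + 1 - 5)²)*5 = (4*2²)*5 = (4*4)*5 = 16*5 = 80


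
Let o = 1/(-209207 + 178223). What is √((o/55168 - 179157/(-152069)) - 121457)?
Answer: I*√8013997602415980873709278614007/8122980964704 ≈ 348.5*I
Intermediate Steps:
o = -1/30984 (o = 1/(-30984) = -1/30984 ≈ -3.2275e-5)
√((o/55168 - 179157/(-152069)) - 121457) = √((-1/30984/55168 - 179157/(-152069)) - 121457) = √((-1/30984*1/55168 - 179157*(-1/152069)) - 121457) = √((-1/1709325312 + 179157/152069) - 121457) = √(306237594769915/259935390870528 - 121457) = √(-31570666531366949381/259935390870528) = I*√8013997602415980873709278614007/8122980964704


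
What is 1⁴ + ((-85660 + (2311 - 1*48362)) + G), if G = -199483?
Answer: -331193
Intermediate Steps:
1⁴ + ((-85660 + (2311 - 1*48362)) + G) = 1⁴ + ((-85660 + (2311 - 1*48362)) - 199483) = 1 + ((-85660 + (2311 - 48362)) - 199483) = 1 + ((-85660 - 46051) - 199483) = 1 + (-131711 - 199483) = 1 - 331194 = -331193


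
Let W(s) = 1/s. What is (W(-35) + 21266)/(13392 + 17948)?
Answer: 744309/1096900 ≈ 0.67856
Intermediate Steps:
(W(-35) + 21266)/(13392 + 17948) = (1/(-35) + 21266)/(13392 + 17948) = (-1/35 + 21266)/31340 = (744309/35)*(1/31340) = 744309/1096900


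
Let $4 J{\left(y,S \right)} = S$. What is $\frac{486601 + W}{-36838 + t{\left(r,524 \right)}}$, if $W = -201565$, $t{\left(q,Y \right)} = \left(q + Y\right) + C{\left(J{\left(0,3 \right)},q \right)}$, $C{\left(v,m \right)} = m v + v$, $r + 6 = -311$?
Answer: $- \frac{71259}{9217} \approx -7.7313$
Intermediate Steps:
$r = -317$ ($r = -6 - 311 = -317$)
$J{\left(y,S \right)} = \frac{S}{4}$
$C{\left(v,m \right)} = v + m v$
$t{\left(q,Y \right)} = \frac{3}{4} + Y + \frac{7 q}{4}$ ($t{\left(q,Y \right)} = \left(q + Y\right) + \frac{1}{4} \cdot 3 \left(1 + q\right) = \left(Y + q\right) + \frac{3 \left(1 + q\right)}{4} = \left(Y + q\right) + \left(\frac{3}{4} + \frac{3 q}{4}\right) = \frac{3}{4} + Y + \frac{7 q}{4}$)
$\frac{486601 + W}{-36838 + t{\left(r,524 \right)}} = \frac{486601 - 201565}{-36838 + \left(\frac{3}{4} + 524 + \frac{7}{4} \left(-317\right)\right)} = \frac{285036}{-36838 + \left(\frac{3}{4} + 524 - \frac{2219}{4}\right)} = \frac{285036}{-36838 - 30} = \frac{285036}{-36868} = 285036 \left(- \frac{1}{36868}\right) = - \frac{71259}{9217}$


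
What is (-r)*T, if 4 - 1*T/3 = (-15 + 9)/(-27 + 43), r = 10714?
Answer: -562485/4 ≈ -1.4062e+5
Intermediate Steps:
T = 105/8 (T = 12 - 3*(-15 + 9)/(-27 + 43) = 12 - (-18)/16 = 12 - 3*(-3/8) = 12 + 9/8 = 105/8 ≈ 13.125)
(-r)*T = -1*10714*(105/8) = -10714*105/8 = -562485/4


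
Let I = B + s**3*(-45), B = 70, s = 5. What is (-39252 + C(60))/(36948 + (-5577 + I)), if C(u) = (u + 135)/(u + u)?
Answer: -314003/206528 ≈ -1.5204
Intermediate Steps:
C(u) = (135 + u)/(2*u) (C(u) = (135 + u)/((2*u)) = (135 + u)*(1/(2*u)) = (135 + u)/(2*u))
I = -5555 (I = 70 + 5**3*(-45) = 70 + 125*(-45) = 70 - 5625 = -5555)
(-39252 + C(60))/(36948 + (-5577 + I)) = (-39252 + (1/2)*(135 + 60)/60)/(36948 + (-5577 - 5555)) = (-39252 + (1/2)*(1/60)*195)/(36948 - 11132) = (-39252 + 13/8)/25816 = -314003/8*1/25816 = -314003/206528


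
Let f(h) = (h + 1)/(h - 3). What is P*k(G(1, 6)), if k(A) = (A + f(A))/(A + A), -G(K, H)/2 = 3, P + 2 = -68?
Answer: -1715/54 ≈ -31.759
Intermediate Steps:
P = -70 (P = -2 - 68 = -70)
f(h) = (1 + h)/(-3 + h)
G(K, H) = -6 (G(K, H) = -2*3 = -6)
k(A) = (A + (1 + A)/(-3 + A))/(2*A) (k(A) = (A + (1 + A)/(-3 + A))/(A + A) = (A + (1 + A)/(-3 + A))/((2*A)) = (A + (1 + A)/(-3 + A))*(1/(2*A)) = (A + (1 + A)/(-3 + A))/(2*A))
P*k(G(1, 6)) = -35*(1 - 6 - 6*(-3 - 6))/((-6)*(-3 - 6)) = -35*(-1)*(1 - 6 - 6*(-9))/(6*(-9)) = -35*(-1)*(-1)*(1 - 6 + 54)/(6*9) = -35*(-1)*(-1)*49/(6*9) = -70*49/108 = -1715/54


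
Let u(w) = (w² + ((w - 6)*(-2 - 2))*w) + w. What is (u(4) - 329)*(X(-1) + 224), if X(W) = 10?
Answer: -64818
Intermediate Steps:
u(w) = w + w² + w*(24 - 4*w) (u(w) = (w² + ((-6 + w)*(-4))*w) + w = (w² + (24 - 4*w)*w) + w = (w² + w*(24 - 4*w)) + w = w + w² + w*(24 - 4*w))
(u(4) - 329)*(X(-1) + 224) = (4*(25 - 3*4) - 329)*(10 + 224) = (4*(25 - 12) - 329)*234 = (4*13 - 329)*234 = (52 - 329)*234 = -277*234 = -64818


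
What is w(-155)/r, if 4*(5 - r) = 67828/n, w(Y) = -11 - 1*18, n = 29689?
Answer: -860981/131488 ≈ -6.5480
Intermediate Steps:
w(Y) = -29 (w(Y) = -11 - 18 = -29)
r = 131488/29689 (r = 5 - 16957/29689 = 131488/29689 ≈ 4.4288)
w(-155)/r = -29/131488/29689 = -29*29689/131488 = -860981/131488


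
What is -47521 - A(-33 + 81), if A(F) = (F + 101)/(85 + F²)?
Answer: -113527818/2389 ≈ -47521.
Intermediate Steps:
A(F) = (101 + F)/(85 + F²)
-47521 - A(-33 + 81) = -47521 - (101 + (-33 + 81))/(85 + (-33 + 81)²) = -47521 - (101 + 48)/(85 + 48²) = -47521 - 149/(85 + 2304) = -47521 - 149/2389 = -113527818/2389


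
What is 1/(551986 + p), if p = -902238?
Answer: -1/350252 ≈ -2.8551e-6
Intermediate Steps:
1/(551986 + p) = 1/(551986 - 902238) = 1/(-350252) = -1/350252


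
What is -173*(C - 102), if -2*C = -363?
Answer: -27507/2 ≈ -13754.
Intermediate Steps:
C = 363/2 (C = -½*(-363) = 363/2 ≈ 181.50)
-173*(C - 102) = -173*(363/2 - 102) = -173*159/2 = -27507/2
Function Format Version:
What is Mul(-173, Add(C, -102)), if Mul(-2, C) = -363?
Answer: Rational(-27507, 2) ≈ -13754.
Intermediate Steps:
C = Rational(363, 2) (C = Mul(Rational(-1, 2), -363) = Rational(363, 2) ≈ 181.50)
Mul(-173, Add(C, -102)) = Mul(-173, Add(Rational(363, 2), -102)) = Mul(-173, Rational(159, 2)) = Rational(-27507, 2)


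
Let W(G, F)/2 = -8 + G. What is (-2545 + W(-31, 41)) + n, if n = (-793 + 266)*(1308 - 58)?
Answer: -661373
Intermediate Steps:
n = -658750 (n = -527*1250 = -658750)
W(G, F) = -16 + 2*G (W(G, F) = 2*(-8 + G) = -16 + 2*G)
(-2545 + W(-31, 41)) + n = (-2545 + (-16 + 2*(-31))) - 658750 = (-2545 + (-16 - 62)) - 658750 = (-2545 - 78) - 658750 = -2623 - 658750 = -661373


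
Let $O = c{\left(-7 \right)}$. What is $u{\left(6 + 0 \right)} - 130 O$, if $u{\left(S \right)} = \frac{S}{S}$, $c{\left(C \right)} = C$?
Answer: $911$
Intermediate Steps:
$O = -7$
$u{\left(S \right)} = 1$
$u{\left(6 + 0 \right)} - 130 O = 1 - -910 = 1 + 910 = 911$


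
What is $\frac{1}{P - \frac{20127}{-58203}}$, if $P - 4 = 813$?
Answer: $\frac{19401}{15857326} \approx 0.0012235$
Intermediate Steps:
$P = 817$ ($P = 4 + 813 = 817$)
$\frac{1}{P - \frac{20127}{-58203}} = \frac{1}{817 - \frac{20127}{-58203}} = \frac{1}{817 - - \frac{6709}{19401}} = \frac{1}{817 + \frac{6709}{19401}} = \frac{1}{\frac{15857326}{19401}} = \frac{19401}{15857326}$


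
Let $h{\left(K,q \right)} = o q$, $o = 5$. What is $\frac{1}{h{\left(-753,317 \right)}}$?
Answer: $\frac{1}{1585} \approx 0.00063092$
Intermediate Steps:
$h{\left(K,q \right)} = 5 q$
$\frac{1}{h{\left(-753,317 \right)}} = \frac{1}{5 \cdot 317} = \frac{1}{1585}$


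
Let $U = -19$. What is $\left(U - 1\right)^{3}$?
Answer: $-8000$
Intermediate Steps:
$\left(U - 1\right)^{3} = \left(-19 - 1\right)^{3} = \left(-20\right)^{3} = -8000$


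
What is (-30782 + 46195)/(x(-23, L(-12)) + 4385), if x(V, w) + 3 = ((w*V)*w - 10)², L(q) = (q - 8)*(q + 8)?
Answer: 15413/21670788482 ≈ 7.1123e-7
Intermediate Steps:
L(q) = (-8 + q)*(8 + q)
x(V, w) = -3 + (-10 + V*w²)² (x(V, w) = -3 + ((w*V)*w - 10)² = -3 + ((V*w)*w - 10)² = -3 + (V*w² - 10)² = -3 + (-10 + V*w²)²)
(-30782 + 46195)/(x(-23, L(-12)) + 4385) = (-30782 + 46195)/((-3 + (-10 - 23*(-64 + (-12)²)²)²) + 4385) = 15413/((-3 + (-10 - 23*(-64 + 144)²)²) + 4385) = 15413/((-3 + (-10 - 23*80²)²) + 4385) = 15413/((-3 + (-10 - 23*6400)²) + 4385) = 15413/((-3 + (-10 - 147200)²) + 4385) = 15413/((-3 + (-147210)²) + 4385) = 15413/((-3 + 21670784100) + 4385) = 15413/(21670784097 + 4385) = 15413/21670788482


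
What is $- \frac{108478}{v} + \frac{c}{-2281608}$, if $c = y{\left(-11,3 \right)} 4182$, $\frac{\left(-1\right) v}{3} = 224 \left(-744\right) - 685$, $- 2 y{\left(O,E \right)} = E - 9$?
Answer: $- \frac{4700049133}{21211475796} \approx -0.22158$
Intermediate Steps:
$y{\left(O,E \right)} = \frac{9}{2} - \frac{E}{2}$ ($y{\left(O,E \right)} = - \frac{E - 9}{2} = - \frac{-9 + E}{2} = \frac{9}{2} - \frac{E}{2}$)
$v = 502023$ ($v = - 3 \left(224 \left(-744\right) - 685\right) = - 3 \left(-166656 - 685\right) = \left(-3\right) \left(-167341\right) = 502023$)
$c = 12546$ ($c = \left(\frac{9}{2} - \frac{3}{2}\right) 4182 = 3 \cdot 4182 = 12546$)
$- \frac{108478}{v} + \frac{c}{-2281608} = - \frac{108478}{502023} + \frac{12546}{-2281608} = \left(-108478\right) \frac{1}{502023} + 12546 \left(- \frac{1}{2281608}\right) = - \frac{108478}{502023} - \frac{697}{126756} = - \frac{4700049133}{21211475796}$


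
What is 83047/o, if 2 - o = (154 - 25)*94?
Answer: -83047/12124 ≈ -6.8498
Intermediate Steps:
o = -12124 (o = 2 - (154 - 25)*94 = 2 - 129*94 = 2 - 1*12126 = 2 - 12126 = -12124)
83047/o = 83047/(-12124) = 83047*(-1/12124) = -83047/12124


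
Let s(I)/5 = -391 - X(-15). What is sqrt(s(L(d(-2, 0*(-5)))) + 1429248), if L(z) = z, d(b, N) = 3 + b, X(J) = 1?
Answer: 2*sqrt(356822) ≈ 1194.7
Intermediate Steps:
s(I) = -1960 (s(I) = 5*(-391 - 1*1) = 5*(-391 - 1) = 5*(-392) = -1960)
sqrt(s(L(d(-2, 0*(-5)))) + 1429248) = sqrt(-1960 + 1429248) = sqrt(1427288) = 2*sqrt(356822)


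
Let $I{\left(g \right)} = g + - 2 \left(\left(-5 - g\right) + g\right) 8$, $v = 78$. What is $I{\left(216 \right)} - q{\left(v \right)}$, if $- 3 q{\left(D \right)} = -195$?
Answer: $231$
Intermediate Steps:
$q{\left(D \right)} = 65$ ($q{\left(D \right)} = \left(- \frac{1}{3}\right) \left(-195\right) = 65$)
$I{\left(g \right)} = 80 + g$ ($I{\left(g \right)} = g + \left(-2\right) \left(-5\right) 8 = g + 10 \cdot 8 = g + 80 = 80 + g$)
$I{\left(216 \right)} - q{\left(v \right)} = \left(80 + 216\right) - 65 = 296 - 65 = 231$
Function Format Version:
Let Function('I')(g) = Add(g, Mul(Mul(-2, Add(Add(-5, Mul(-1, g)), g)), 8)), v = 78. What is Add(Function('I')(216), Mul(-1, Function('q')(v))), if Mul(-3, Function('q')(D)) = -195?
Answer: 231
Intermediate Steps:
Function('q')(D) = 65 (Function('q')(D) = Mul(Rational(-1, 3), -195) = 65)
Function('I')(g) = Add(80, g) (Function('I')(g) = Add(g, Mul(Mul(-2, -5), 8)) = Add(g, Mul(10, 8)) = Add(g, 80) = Add(80, g))
Add(Function('I')(216), Mul(-1, Function('q')(v))) = Add(Add(80, 216), Mul(-1, 65)) = Add(296, -65) = 231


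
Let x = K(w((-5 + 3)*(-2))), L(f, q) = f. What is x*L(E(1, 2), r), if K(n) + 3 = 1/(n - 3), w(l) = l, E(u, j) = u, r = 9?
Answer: -2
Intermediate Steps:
K(n) = -3 + 1/(-3 + n) (K(n) = -3 + 1/(n - 3) = -3 + 1/(-3 + n))
x = -2 (x = (10 - 3*(-5 + 3)*(-2))/(-3 + (-5 + 3)*(-2)) = (10 - (-6)*(-2))/(-3 - 2*(-2)) = (10 - 3*4)/(-3 + 4) = (10 - 12)/1 = 1*(-2) = -2)
x*L(E(1, 2), r) = -2*1 = -2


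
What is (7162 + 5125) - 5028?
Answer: 7259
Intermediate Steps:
(7162 + 5125) - 5028 = 12287 - 5028 = 7259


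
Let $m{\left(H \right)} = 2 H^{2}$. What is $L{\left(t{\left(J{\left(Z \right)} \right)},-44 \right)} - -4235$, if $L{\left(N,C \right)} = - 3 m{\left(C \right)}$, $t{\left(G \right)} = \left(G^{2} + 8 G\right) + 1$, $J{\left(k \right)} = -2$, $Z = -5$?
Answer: $-7381$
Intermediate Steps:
$t{\left(G \right)} = 1 + G^{2} + 8 G$
$L{\left(N,C \right)} = - 6 C^{2}$ ($L{\left(N,C \right)} = - 3 \cdot 2 C^{2} = - 6 C^{2}$)
$L{\left(t{\left(J{\left(Z \right)} \right)},-44 \right)} - -4235 = - 6 \left(-44\right)^{2} - -4235 = \left(-6\right) 1936 + 4235 = -11616 + 4235 = -7381$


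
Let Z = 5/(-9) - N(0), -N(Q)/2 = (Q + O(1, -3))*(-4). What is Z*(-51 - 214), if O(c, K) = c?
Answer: 20405/9 ≈ 2267.2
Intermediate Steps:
N(Q) = 8 + 8*Q (N(Q) = -2*(Q + 1)*(-4) = -2*(1 + Q)*(-4) = -2*(-4 - 4*Q) = 8 + 8*Q)
Z = -77/9 (Z = 5/(-9) - (8 + 8*0) = 5*(-1/9) - (8 + 0) = -5/9 - 1*8 = -5/9 - 8 = -77/9 ≈ -8.5556)
Z*(-51 - 214) = -77*(-51 - 214)/9 = -77/9*(-265) = 20405/9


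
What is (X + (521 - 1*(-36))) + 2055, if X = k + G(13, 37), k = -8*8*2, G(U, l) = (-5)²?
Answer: 2509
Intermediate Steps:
G(U, l) = 25
k = -128 (k = -64*2 = -128)
X = -103 (X = -128 + 25 = -103)
(X + (521 - 1*(-36))) + 2055 = (-103 + (521 - 1*(-36))) + 2055 = (-103 + (521 + 36)) + 2055 = (-103 + 557) + 2055 = 454 + 2055 = 2509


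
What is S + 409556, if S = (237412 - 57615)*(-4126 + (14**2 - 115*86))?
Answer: -2484384984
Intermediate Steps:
S = -2484794540 (S = 179797*(-4126 + (196 - 9890)) = 179797*(-4126 - 9694) = 179797*(-13820) = -2484794540)
S + 409556 = -2484794540 + 409556 = -2484384984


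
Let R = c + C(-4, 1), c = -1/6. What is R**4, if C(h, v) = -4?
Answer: 390625/1296 ≈ 301.41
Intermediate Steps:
c = -1/6 (c = -1*1/6 = -1/6 ≈ -0.16667)
R = -25/6 (R = -1/6 - 4 = -25/6 ≈ -4.1667)
R**4 = (-25/6)**4 = 390625/1296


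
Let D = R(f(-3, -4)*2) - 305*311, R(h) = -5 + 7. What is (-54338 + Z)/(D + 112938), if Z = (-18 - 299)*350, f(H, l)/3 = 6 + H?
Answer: -165288/18085 ≈ -9.1395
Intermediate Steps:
f(H, l) = 18 + 3*H (f(H, l) = 3*(6 + H) = 18 + 3*H)
R(h) = 2
Z = -110950 (Z = -317*350 = -110950)
D = -94853 (D = 2 - 305*311 = 2 - 94855 = -94853)
(-54338 + Z)/(D + 112938) = (-54338 - 110950)/(-94853 + 112938) = -165288/18085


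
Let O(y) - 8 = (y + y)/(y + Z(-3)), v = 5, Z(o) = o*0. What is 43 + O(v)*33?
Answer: 373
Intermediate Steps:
Z(o) = 0
O(y) = 10 (O(y) = 8 + (y + y)/(y + 0) = 8 + (2*y)/y = 8 + 2 = 10)
43 + O(v)*33 = 43 + 10*33 = 43 + 330 = 373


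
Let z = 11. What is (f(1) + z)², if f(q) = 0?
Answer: 121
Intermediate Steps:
(f(1) + z)² = (0 + 11)² = 11² = 121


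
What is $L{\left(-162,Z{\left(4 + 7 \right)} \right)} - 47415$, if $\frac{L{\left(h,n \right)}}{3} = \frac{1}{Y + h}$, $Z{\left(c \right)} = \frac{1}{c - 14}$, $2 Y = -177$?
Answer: $- \frac{7918307}{167} \approx -47415.0$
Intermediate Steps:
$Y = - \frac{177}{2}$ ($Y = \frac{1}{2} \left(-177\right) = - \frac{177}{2} \approx -88.5$)
$Z{\left(c \right)} = \frac{1}{-14 + c}$
$L{\left(h,n \right)} = \frac{3}{- \frac{177}{2} + h}$
$L{\left(-162,Z{\left(4 + 7 \right)} \right)} - 47415 = \frac{6}{-177 + 2 \left(-162\right)} - 47415 = \frac{6}{-177 - 324} - 47415 = \frac{6}{-501} - 47415 = 6 \left(- \frac{1}{501}\right) - 47415 = - \frac{2}{167} - 47415 = - \frac{7918307}{167}$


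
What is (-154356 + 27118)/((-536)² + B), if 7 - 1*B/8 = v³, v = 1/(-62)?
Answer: -3790547258/8560503433 ≈ -0.44279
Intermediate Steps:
v = -1/62 ≈ -0.016129
B = 1668297/29791 (B = 56 - 8*(-1/62)³ = 56 - 8*(-1/238328) = 56 + 1/29791 = 1668297/29791 ≈ 56.000)
(-154356 + 27118)/((-536)² + B) = (-154356 + 27118)/((-536)² + 1668297/29791) = -127238/(287296 + 1668297/29791) = -127238/8560503433/29791 = -127238*29791/8560503433 = -3790547258/8560503433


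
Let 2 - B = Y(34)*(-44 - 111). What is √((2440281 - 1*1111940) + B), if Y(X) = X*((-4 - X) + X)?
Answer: √1307263 ≈ 1143.4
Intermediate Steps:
Y(X) = -4*X (Y(X) = X*(-4) = -4*X)
B = -21078 (B = 2 - (-4*34)*(-44 - 111) = 2 - (-136)*(-155) = 2 - 1*21080 = 2 - 21080 = -21078)
√((2440281 - 1*1111940) + B) = √((2440281 - 1*1111940) - 21078) = √((2440281 - 1111940) - 21078) = √(1328341 - 21078) = √1307263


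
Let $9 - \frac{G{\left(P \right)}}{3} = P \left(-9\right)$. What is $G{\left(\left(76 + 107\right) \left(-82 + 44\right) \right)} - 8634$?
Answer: $-196365$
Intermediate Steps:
$G{\left(P \right)} = 27 + 27 P$ ($G{\left(P \right)} = 27 - 3 P \left(-9\right) = 27 - 3 \left(- 9 P\right) = 27 + 27 P$)
$G{\left(\left(76 + 107\right) \left(-82 + 44\right) \right)} - 8634 = \left(27 + 27 \left(76 + 107\right) \left(-82 + 44\right)\right) - 8634 = \left(27 + 27 \cdot 183 \left(-38\right)\right) - 8634 = \left(27 + 27 \left(-6954\right)\right) - 8634 = \left(27 - 187758\right) - 8634 = -187731 - 8634 = -196365$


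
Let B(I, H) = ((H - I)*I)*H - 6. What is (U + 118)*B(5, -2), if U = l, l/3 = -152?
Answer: -21632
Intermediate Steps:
l = -456 (l = 3*(-152) = -456)
U = -456
B(I, H) = -6 + H*I*(H - I) (B(I, H) = (I*(H - I))*H - 6 = H*I*(H - I) - 6 = -6 + H*I*(H - I))
(U + 118)*B(5, -2) = (-456 + 118)*(-6 + 5*(-2)² - 1*(-2)*5²) = -338*(-6 + 5*4 - 1*(-2)*25) = -338*(-6 + 20 + 50) = -338*64 = -21632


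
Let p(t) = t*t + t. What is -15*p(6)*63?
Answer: -39690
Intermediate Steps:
p(t) = t + t² (p(t) = t² + t = t + t²)
-15*p(6)*63 = -90*(1 + 6)*63 = -90*7*63 = -15*42*63 = -630*63 = -39690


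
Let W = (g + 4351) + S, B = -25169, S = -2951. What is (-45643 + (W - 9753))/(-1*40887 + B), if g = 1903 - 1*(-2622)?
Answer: 49471/66056 ≈ 0.74893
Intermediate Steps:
g = 4525 (g = 1903 + 2622 = 4525)
W = 5925 (W = (4525 + 4351) - 2951 = 8876 - 2951 = 5925)
(-45643 + (W - 9753))/(-1*40887 + B) = (-45643 + (5925 - 9753))/(-1*40887 - 25169) = (-45643 - 3828)/(-40887 - 25169) = -49471/(-66056) = -49471*(-1/66056) = 49471/66056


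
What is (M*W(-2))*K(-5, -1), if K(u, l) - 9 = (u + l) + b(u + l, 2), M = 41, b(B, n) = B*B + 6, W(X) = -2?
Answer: -3690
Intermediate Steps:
b(B, n) = 6 + B² (b(B, n) = B² + 6 = 6 + B²)
K(u, l) = 15 + l + u + (l + u)² (K(u, l) = 9 + ((u + l) + (6 + (u + l)²)) = 9 + ((l + u) + (6 + (l + u)²)) = 9 + (6 + l + u + (l + u)²) = 15 + l + u + (l + u)²)
(M*W(-2))*K(-5, -1) = (41*(-2))*(15 - 1 - 5 + (-1 - 5)²) = -82*(15 - 1 - 5 + (-6)²) = -82*(15 - 1 - 5 + 36) = -82*45 = -3690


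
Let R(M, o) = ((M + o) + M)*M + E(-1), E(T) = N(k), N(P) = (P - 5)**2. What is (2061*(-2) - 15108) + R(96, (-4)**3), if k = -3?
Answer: -6878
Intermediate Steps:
N(P) = (-5 + P)**2
E(T) = 64 (E(T) = (-5 - 3)**2 = (-8)**2 = 64)
R(M, o) = 64 + M*(o + 2*M) (R(M, o) = ((M + o) + M)*M + 64 = (o + 2*M)*M + 64 = M*(o + 2*M) + 64 = 64 + M*(o + 2*M))
(2061*(-2) - 15108) + R(96, (-4)**3) = (2061*(-2) - 15108) + (64 + 2*96**2 + 96*(-4)**3) = (-4122 - 15108) + (64 + 2*9216 + 96*(-64)) = -19230 + (64 + 18432 - 6144) = -19230 + 12352 = -6878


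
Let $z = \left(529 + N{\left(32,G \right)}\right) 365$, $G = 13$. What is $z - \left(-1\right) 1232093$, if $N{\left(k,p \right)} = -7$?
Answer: $1422623$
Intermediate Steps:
$z = 190530$ ($z = \left(529 - 7\right) 365 = 522 \cdot 365 = 190530$)
$z - \left(-1\right) 1232093 = 190530 - \left(-1\right) 1232093 = 190530 - -1232093 = 190530 + 1232093 = 1422623$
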